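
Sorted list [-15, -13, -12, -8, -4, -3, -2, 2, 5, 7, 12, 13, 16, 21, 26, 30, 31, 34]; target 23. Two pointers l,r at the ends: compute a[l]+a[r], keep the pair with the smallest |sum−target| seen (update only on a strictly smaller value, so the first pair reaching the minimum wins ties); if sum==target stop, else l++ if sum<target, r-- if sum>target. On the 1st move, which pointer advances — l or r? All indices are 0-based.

l

l=0 r=17: -15+34=19 d=4 *, l++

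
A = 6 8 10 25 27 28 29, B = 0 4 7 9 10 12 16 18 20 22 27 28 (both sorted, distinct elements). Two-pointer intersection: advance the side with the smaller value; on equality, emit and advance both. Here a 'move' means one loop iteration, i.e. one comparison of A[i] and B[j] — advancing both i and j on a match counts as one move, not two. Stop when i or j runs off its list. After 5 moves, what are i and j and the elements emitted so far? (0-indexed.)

i=2, j=3, emitted=[]

i=0 j=0: 6>0, j++
i=0 j=1: 6>4, j++
i=0 j=2: 6<7, i++
i=1 j=2: 8>7, j++
i=1 j=3: 8<9, i++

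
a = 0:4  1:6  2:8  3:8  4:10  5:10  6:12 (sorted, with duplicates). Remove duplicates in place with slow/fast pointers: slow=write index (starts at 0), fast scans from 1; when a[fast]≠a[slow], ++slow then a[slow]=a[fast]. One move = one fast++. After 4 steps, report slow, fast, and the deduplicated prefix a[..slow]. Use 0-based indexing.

(s=0,f=1) a[fast]=6≠a[slow]=4 write a[1]=6 → slow++,fast++
(s=1,f=2) a[fast]=8≠a[slow]=6 write a[2]=8 → slow++,fast++
(s=2,f=3) a[fast]=8=a[slow] dup → fast++
(s=2,f=4) a[fast]=10≠a[slow]=8 write a[3]=10 → slow++,fast++

slow=3, fast=5, prefix=[4, 6, 8, 10]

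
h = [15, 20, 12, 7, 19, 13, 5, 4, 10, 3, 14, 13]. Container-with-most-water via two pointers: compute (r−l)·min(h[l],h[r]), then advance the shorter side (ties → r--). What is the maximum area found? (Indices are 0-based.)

max area = 143

[0,11] min(15,13)*11=143 best=143 * → r--
[0,10] min(15,14)*10=140 best=143 → r--
[0,9] min(15,3)*9=27 best=143 → r--
[0,8] min(15,10)*8=80 best=143 → r--
[0,7] min(15,4)*7=28 best=143 → r--
[0,6] min(15,5)*6=30 best=143 → r--
[0,5] min(15,13)*5=65 best=143 → r--
[0,4] min(15,19)*4=60 best=143 → l++
[1,4] min(20,19)*3=57 best=143 → r--
[1,3] min(20,7)*2=14 best=143 → r--
[1,2] min(20,12)*1=12 best=143 → r--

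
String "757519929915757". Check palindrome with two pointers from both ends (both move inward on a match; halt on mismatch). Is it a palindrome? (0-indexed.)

[0,14] '7'=='7' → l++,r--
[1,13] '5'=='5' → l++,r--
[2,12] '7'=='7' → l++,r--
[3,11] '5'=='5' → l++,r--
[4,10] '1'=='1' → l++,r--
[5,9] '9'=='9' → l++,r--
[6,8] '9'=='9' → l++,r--

palindrome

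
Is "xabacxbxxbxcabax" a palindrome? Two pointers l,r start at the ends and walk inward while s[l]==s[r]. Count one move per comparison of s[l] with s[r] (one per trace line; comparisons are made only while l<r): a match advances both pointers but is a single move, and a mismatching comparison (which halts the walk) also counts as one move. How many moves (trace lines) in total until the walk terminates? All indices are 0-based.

8 moves

l=0 r=15: 'x'=='x', l++,r--
l=1 r=14: 'a'=='a', l++,r--
l=2 r=13: 'b'=='b', l++,r--
l=3 r=12: 'a'=='a', l++,r--
l=4 r=11: 'c'=='c', l++,r--
l=5 r=10: 'x'=='x', l++,r--
l=6 r=9: 'b'=='b', l++,r--
l=7 r=8: 'x'=='x', l++,r--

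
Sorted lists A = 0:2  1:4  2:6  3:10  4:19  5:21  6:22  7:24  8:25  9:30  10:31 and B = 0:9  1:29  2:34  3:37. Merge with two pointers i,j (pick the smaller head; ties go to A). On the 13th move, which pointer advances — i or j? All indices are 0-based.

i=0 j=0: A[i]=2<=B[j]=9 take 2, i++
i=1 j=0: A[i]=4<=B[j]=9 take 4, i++
i=2 j=0: A[i]=6<=B[j]=9 take 6, i++
i=3 j=0: A[i]=10>B[j]=9 take 9, j++
i=3 j=1: A[i]=10<=B[j]=29 take 10, i++
i=4 j=1: A[i]=19<=B[j]=29 take 19, i++
i=5 j=1: A[i]=21<=B[j]=29 take 21, i++
i=6 j=1: A[i]=22<=B[j]=29 take 22, i++
i=7 j=1: A[i]=24<=B[j]=29 take 24, i++
i=8 j=1: A[i]=25<=B[j]=29 take 25, i++
i=9 j=1: A[i]=30>B[j]=29 take 29, j++
i=9 j=2: A[i]=30<=B[j]=34 take 30, i++
i=10 j=2: A[i]=31<=B[j]=34 take 31, i++

i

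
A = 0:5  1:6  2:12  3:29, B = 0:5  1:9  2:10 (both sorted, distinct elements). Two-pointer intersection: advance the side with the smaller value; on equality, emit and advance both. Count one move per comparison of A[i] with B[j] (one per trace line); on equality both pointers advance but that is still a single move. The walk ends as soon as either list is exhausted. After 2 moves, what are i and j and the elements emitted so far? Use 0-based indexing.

[i=0,j=0] 5==5 emit → i++,j++
[i=1,j=1] 6<9 → i++

i=2, j=1, emitted=[5]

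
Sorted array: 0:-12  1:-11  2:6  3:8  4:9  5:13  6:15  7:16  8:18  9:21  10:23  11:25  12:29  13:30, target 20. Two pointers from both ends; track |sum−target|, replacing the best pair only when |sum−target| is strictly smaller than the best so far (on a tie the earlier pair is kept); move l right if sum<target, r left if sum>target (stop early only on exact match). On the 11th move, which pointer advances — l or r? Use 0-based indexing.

[0,13] -12+30=18 d=2 * → l++
[1,13] -11+30=19 d=1 * → l++
[2,13] 6+30=36 d=16 → r--
[2,12] 6+29=35 d=15 → r--
[2,11] 6+25=31 d=11 → r--
[2,10] 6+23=29 d=9 → r--
[2,9] 6+21=27 d=7 → r--
[2,8] 6+18=24 d=4 → r--
[2,7] 6+16=22 d=2 → r--
[2,6] 6+15=21 d=1 → r--
[2,5] 6+13=19 d=1 → l++

l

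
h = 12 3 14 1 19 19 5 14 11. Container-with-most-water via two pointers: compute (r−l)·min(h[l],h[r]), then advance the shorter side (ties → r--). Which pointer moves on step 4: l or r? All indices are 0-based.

l=0 r=8: min(12,11)*8=88 best=88 *, r--
l=0 r=7: min(12,14)*7=84 best=88, l++
l=1 r=7: min(3,14)*6=18 best=88, l++
l=2 r=7: min(14,14)*5=70 best=88, r--

r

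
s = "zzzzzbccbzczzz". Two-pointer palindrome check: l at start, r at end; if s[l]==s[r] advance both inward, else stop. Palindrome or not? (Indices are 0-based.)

l=0 r=13: 'z'=='z', l++,r--
l=1 r=12: 'z'=='z', l++,r--
l=2 r=11: 'z'=='z', l++,r--
l=3 r=10: 'z'!='c', stop

not a palindrome (mismatch at 3,10)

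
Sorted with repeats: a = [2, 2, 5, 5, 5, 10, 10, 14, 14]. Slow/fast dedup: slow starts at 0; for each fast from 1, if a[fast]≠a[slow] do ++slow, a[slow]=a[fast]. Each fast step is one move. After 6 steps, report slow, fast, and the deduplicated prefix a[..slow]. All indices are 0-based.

slow=2, fast=7, prefix=[2, 5, 10]

(s=0,f=1) a[fast]=2=a[slow] dup → fast++
(s=0,f=2) a[fast]=5≠a[slow]=2 write a[1]=5 → slow++,fast++
(s=1,f=3) a[fast]=5=a[slow] dup → fast++
(s=1,f=4) a[fast]=5=a[slow] dup → fast++
(s=1,f=5) a[fast]=10≠a[slow]=5 write a[2]=10 → slow++,fast++
(s=2,f=6) a[fast]=10=a[slow] dup → fast++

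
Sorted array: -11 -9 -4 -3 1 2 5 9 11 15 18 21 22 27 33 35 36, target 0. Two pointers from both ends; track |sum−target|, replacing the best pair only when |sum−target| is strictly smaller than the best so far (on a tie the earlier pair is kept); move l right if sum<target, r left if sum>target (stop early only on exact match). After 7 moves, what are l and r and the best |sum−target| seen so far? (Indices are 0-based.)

l=0, r=9, best |Δ|=7

l=0 r=16: -11+36=25 d=25 *, r--
l=0 r=15: -11+35=24 d=24 *, r--
l=0 r=14: -11+33=22 d=22 *, r--
l=0 r=13: -11+27=16 d=16 *, r--
l=0 r=12: -11+22=11 d=11 *, r--
l=0 r=11: -11+21=10 d=10 *, r--
l=0 r=10: -11+18=7 d=7 *, r--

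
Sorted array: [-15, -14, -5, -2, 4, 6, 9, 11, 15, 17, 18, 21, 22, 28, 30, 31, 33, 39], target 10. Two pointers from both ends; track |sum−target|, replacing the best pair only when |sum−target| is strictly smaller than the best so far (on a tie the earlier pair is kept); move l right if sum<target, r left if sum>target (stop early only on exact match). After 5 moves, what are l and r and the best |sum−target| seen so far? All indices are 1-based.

l=1, r=13, best |Δ|=3

[1,18] -15+39=24 d=14 * → r--
[1,17] -15+33=18 d=8 * → r--
[1,16] -15+31=16 d=6 * → r--
[1,15] -15+30=15 d=5 * → r--
[1,14] -15+28=13 d=3 * → r--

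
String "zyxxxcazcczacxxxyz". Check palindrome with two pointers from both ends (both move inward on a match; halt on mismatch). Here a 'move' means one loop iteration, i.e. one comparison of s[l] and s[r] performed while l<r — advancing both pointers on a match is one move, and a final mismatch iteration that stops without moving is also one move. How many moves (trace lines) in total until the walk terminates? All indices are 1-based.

9 moves

l=1 r=18: 'z'=='z', l++,r--
l=2 r=17: 'y'=='y', l++,r--
l=3 r=16: 'x'=='x', l++,r--
l=4 r=15: 'x'=='x', l++,r--
l=5 r=14: 'x'=='x', l++,r--
l=6 r=13: 'c'=='c', l++,r--
l=7 r=12: 'a'=='a', l++,r--
l=8 r=11: 'z'=='z', l++,r--
l=9 r=10: 'c'=='c', l++,r--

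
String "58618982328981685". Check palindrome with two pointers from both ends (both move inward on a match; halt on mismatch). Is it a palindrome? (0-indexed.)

[0,16] '5'=='5' → l++,r--
[1,15] '8'=='8' → l++,r--
[2,14] '6'=='6' → l++,r--
[3,13] '1'=='1' → l++,r--
[4,12] '8'=='8' → l++,r--
[5,11] '9'=='9' → l++,r--
[6,10] '8'=='8' → l++,r--
[7,9] '2'=='2' → l++,r--

palindrome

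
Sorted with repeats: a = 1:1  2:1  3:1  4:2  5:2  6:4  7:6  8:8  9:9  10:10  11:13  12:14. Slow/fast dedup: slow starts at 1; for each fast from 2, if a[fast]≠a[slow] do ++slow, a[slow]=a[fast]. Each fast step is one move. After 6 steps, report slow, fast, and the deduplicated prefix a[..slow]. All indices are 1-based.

slow=4, fast=8, prefix=[1, 2, 4, 6]

(s=1,f=2) a[fast]=1=a[slow] dup → fast++
(s=1,f=3) a[fast]=1=a[slow] dup → fast++
(s=1,f=4) a[fast]=2≠a[slow]=1 write a[2]=2 → slow++,fast++
(s=2,f=5) a[fast]=2=a[slow] dup → fast++
(s=2,f=6) a[fast]=4≠a[slow]=2 write a[3]=4 → slow++,fast++
(s=3,f=7) a[fast]=6≠a[slow]=4 write a[4]=6 → slow++,fast++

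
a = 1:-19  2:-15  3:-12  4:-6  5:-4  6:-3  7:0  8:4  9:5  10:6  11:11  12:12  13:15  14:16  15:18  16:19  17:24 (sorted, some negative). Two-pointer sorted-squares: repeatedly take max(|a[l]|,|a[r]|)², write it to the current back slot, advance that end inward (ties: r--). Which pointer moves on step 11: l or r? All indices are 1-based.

[1,17] |-19|<=|24| out[17]=576 → r--
[1,16] |-19|<=|19| out[16]=361 → r--
[1,15] |-19|>|18| out[15]=361 → l++
[2,15] |-15|<=|18| out[14]=324 → r--
[2,14] |-15|<=|16| out[13]=256 → r--
[2,13] |-15|<=|15| out[12]=225 → r--
[2,12] |-15|>|12| out[11]=225 → l++
[3,12] |-12|<=|12| out[10]=144 → r--
[3,11] |-12|>|11| out[9]=144 → l++
[4,11] |-6|<=|11| out[8]=121 → r--
[4,10] |-6|<=|6| out[7]=36 → r--

r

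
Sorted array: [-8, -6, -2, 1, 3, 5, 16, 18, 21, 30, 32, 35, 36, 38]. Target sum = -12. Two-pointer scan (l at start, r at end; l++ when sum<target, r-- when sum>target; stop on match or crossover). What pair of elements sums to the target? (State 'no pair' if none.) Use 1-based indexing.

no pair

l=1 r=14: -8+38=30 >-12, r--
l=1 r=13: -8+36=28 >-12, r--
l=1 r=12: -8+35=27 >-12, r--
l=1 r=11: -8+32=24 >-12, r--
l=1 r=10: -8+30=22 >-12, r--
l=1 r=9: -8+21=13 >-12, r--
l=1 r=8: -8+18=10 >-12, r--
l=1 r=7: -8+16=8 >-12, r--
l=1 r=6: -8+5=-3 >-12, r--
l=1 r=5: -8+3=-5 >-12, r--
l=1 r=4: -8+1=-7 >-12, r--
l=1 r=3: -8+-2=-10 >-12, r--
l=1 r=2: -8+-6=-14 <-12, l++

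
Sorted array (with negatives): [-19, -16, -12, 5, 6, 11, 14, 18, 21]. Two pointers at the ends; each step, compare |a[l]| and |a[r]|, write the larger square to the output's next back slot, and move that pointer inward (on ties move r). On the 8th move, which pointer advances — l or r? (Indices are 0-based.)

r

[0,8] |-19|<=|21| out[8]=441 → r--
[0,7] |-19|>|18| out[7]=361 → l++
[1,7] |-16|<=|18| out[6]=324 → r--
[1,6] |-16|>|14| out[5]=256 → l++
[2,6] |-12|<=|14| out[4]=196 → r--
[2,5] |-12|>|11| out[3]=144 → l++
[3,5] |5|<=|11| out[2]=121 → r--
[3,4] |5|<=|6| out[1]=36 → r--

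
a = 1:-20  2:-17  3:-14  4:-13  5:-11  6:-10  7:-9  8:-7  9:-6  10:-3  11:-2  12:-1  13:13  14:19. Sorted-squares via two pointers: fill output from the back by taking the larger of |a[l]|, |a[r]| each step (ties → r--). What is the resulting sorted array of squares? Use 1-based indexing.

l=1 r=14: |-20|>|19| out[14]=400, l++
l=2 r=14: |-17|<=|19| out[13]=361, r--
l=2 r=13: |-17|>|13| out[12]=289, l++
l=3 r=13: |-14|>|13| out[11]=196, l++
l=4 r=13: |-13|<=|13| out[10]=169, r--
l=4 r=12: |-13|>|-1| out[9]=169, l++
l=5 r=12: |-11|>|-1| out[8]=121, l++
l=6 r=12: |-10|>|-1| out[7]=100, l++
l=7 r=12: |-9|>|-1| out[6]=81, l++
l=8 r=12: |-7|>|-1| out[5]=49, l++
l=9 r=12: |-6|>|-1| out[4]=36, l++
l=10 r=12: |-3|>|-1| out[3]=9, l++
l=11 r=12: |-2|>|-1| out[2]=4, l++
l=12 r=12: |-1|<=|-1| out[1]=1, r--

[1, 4, 9, 36, 49, 81, 100, 121, 169, 169, 196, 289, 361, 400]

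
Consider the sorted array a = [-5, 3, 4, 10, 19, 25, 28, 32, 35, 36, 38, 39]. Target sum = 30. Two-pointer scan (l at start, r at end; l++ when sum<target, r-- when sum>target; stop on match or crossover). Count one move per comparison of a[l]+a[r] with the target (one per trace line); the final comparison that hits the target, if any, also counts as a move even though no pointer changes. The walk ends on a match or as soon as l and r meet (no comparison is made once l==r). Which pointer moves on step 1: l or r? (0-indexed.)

r

[0,11] -5+39=34 >30 → r--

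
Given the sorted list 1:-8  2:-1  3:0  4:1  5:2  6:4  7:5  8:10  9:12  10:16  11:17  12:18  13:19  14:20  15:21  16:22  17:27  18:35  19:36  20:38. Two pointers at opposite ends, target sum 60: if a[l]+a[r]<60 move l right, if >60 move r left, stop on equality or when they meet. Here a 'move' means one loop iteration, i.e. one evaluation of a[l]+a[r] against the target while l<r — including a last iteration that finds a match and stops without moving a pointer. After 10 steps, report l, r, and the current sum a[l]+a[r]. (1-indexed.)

l=1 r=20: -8+38=30 <60, l++
l=2 r=20: -1+38=37 <60, l++
l=3 r=20: 0+38=38 <60, l++
l=4 r=20: 1+38=39 <60, l++
l=5 r=20: 2+38=40 <60, l++
l=6 r=20: 4+38=42 <60, l++
l=7 r=20: 5+38=43 <60, l++
l=8 r=20: 10+38=48 <60, l++
l=9 r=20: 12+38=50 <60, l++
l=10 r=20: 16+38=54 <60, l++

l=11, r=20, sum=55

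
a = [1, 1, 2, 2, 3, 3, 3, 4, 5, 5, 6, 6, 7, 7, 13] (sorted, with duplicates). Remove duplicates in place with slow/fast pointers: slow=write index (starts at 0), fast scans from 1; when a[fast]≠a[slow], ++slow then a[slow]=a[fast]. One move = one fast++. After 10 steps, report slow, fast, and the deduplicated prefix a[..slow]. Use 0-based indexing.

(s=0,f=1) a[fast]=1=a[slow] dup → fast++
(s=0,f=2) a[fast]=2≠a[slow]=1 write a[1]=2 → slow++,fast++
(s=1,f=3) a[fast]=2=a[slow] dup → fast++
(s=1,f=4) a[fast]=3≠a[slow]=2 write a[2]=3 → slow++,fast++
(s=2,f=5) a[fast]=3=a[slow] dup → fast++
(s=2,f=6) a[fast]=3=a[slow] dup → fast++
(s=2,f=7) a[fast]=4≠a[slow]=3 write a[3]=4 → slow++,fast++
(s=3,f=8) a[fast]=5≠a[slow]=4 write a[4]=5 → slow++,fast++
(s=4,f=9) a[fast]=5=a[slow] dup → fast++
(s=4,f=10) a[fast]=6≠a[slow]=5 write a[5]=6 → slow++,fast++

slow=5, fast=11, prefix=[1, 2, 3, 4, 5, 6]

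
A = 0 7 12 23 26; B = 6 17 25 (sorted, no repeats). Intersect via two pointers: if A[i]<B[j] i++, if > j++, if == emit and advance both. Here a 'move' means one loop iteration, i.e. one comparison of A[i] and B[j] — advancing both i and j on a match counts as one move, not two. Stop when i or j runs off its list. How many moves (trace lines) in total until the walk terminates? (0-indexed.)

7 moves

[i=0,j=0] 0<6 → i++
[i=1,j=0] 7>6 → j++
[i=1,j=1] 7<17 → i++
[i=2,j=1] 12<17 → i++
[i=3,j=1] 23>17 → j++
[i=3,j=2] 23<25 → i++
[i=4,j=2] 26>25 → j++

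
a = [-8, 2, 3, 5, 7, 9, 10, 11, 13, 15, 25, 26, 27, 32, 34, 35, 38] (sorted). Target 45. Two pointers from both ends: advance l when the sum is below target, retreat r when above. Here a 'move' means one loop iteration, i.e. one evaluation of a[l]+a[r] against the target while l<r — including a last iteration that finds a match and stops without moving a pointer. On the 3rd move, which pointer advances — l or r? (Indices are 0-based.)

[0,16] -8+38=30 <45 → l++
[1,16] 2+38=40 <45 → l++
[2,16] 3+38=41 <45 → l++

l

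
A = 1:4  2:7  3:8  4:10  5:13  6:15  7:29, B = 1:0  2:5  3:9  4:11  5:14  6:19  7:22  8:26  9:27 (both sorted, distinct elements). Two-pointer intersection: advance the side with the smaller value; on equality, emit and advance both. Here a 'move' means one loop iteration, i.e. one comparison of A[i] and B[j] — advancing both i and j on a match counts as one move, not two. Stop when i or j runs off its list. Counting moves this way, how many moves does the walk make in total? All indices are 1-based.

i=1 j=1: 4>0, j++
i=1 j=2: 4<5, i++
i=2 j=2: 7>5, j++
i=2 j=3: 7<9, i++
i=3 j=3: 8<9, i++
i=4 j=3: 10>9, j++
i=4 j=4: 10<11, i++
i=5 j=4: 13>11, j++
i=5 j=5: 13<14, i++
i=6 j=5: 15>14, j++
i=6 j=6: 15<19, i++
i=7 j=6: 29>19, j++
i=7 j=7: 29>22, j++
i=7 j=8: 29>26, j++
i=7 j=9: 29>27, j++

15 moves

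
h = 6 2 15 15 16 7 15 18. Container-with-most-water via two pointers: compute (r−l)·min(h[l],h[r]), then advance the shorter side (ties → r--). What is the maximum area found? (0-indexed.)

[0,7] min(6,18)*7=42 best=42 * → l++
[1,7] min(2,18)*6=12 best=42 → l++
[2,7] min(15,18)*5=75 best=75 * → l++
[3,7] min(15,18)*4=60 best=75 → l++
[4,7] min(16,18)*3=48 best=75 → l++
[5,7] min(7,18)*2=14 best=75 → l++
[6,7] min(15,18)*1=15 best=75 → l++

max area = 75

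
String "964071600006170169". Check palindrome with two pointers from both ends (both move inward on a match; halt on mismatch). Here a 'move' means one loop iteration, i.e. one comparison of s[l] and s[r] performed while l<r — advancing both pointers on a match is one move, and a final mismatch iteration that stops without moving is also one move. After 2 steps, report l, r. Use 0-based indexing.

l=0 r=17: '9'=='9', l++,r--
l=1 r=16: '6'=='6', l++,r--

l=2, r=15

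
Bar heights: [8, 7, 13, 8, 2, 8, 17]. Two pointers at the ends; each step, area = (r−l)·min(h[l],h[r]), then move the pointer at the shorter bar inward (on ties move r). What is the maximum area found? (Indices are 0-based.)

[0,6] min(8,17)*6=48 best=48 * → l++
[1,6] min(7,17)*5=35 best=48 → l++
[2,6] min(13,17)*4=52 best=52 * → l++
[3,6] min(8,17)*3=24 best=52 → l++
[4,6] min(2,17)*2=4 best=52 → l++
[5,6] min(8,17)*1=8 best=52 → l++

max area = 52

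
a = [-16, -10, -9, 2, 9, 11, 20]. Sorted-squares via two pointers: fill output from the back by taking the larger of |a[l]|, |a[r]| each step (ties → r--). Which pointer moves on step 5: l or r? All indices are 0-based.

r

[0,6] |-16|<=|20| out[6]=400 → r--
[0,5] |-16|>|11| out[5]=256 → l++
[1,5] |-10|<=|11| out[4]=121 → r--
[1,4] |-10|>|9| out[3]=100 → l++
[2,4] |-9|<=|9| out[2]=81 → r--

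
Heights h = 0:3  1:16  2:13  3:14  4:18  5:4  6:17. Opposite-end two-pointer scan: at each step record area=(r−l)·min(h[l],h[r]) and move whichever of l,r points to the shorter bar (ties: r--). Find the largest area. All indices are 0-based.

l=0 r=6: min(3,17)*6=18 best=18 *, l++
l=1 r=6: min(16,17)*5=80 best=80 *, l++
l=2 r=6: min(13,17)*4=52 best=80, l++
l=3 r=6: min(14,17)*3=42 best=80, l++
l=4 r=6: min(18,17)*2=34 best=80, r--
l=4 r=5: min(18,4)*1=4 best=80, r--

max area = 80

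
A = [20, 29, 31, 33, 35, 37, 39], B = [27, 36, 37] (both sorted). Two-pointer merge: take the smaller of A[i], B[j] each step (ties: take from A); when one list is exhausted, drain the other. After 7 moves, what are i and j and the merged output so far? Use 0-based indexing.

i=5, j=2, merged so far=[20, 27, 29, 31, 33, 35, 36]

i=0 j=0: A[i]=20<=B[j]=27 take 20, i++
i=1 j=0: A[i]=29>B[j]=27 take 27, j++
i=1 j=1: A[i]=29<=B[j]=36 take 29, i++
i=2 j=1: A[i]=31<=B[j]=36 take 31, i++
i=3 j=1: A[i]=33<=B[j]=36 take 33, i++
i=4 j=1: A[i]=35<=B[j]=36 take 35, i++
i=5 j=1: A[i]=37>B[j]=36 take 36, j++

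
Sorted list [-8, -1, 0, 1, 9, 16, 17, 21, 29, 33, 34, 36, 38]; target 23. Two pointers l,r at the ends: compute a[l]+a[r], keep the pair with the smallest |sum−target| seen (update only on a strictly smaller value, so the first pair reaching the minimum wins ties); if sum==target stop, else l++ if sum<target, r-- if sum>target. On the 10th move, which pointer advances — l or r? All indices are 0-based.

r

[0,12] -8+38=30 d=7 * → r--
[0,11] -8+36=28 d=5 * → r--
[0,10] -8+34=26 d=3 * → r--
[0,9] -8+33=25 d=2 * → r--
[0,8] -8+29=21 d=2 → l++
[1,8] -1+29=28 d=5 → r--
[1,7] -1+21=20 d=3 → l++
[2,7] 0+21=21 d=2 → l++
[3,7] 1+21=22 d=1 * → l++
[4,7] 9+21=30 d=7 → r--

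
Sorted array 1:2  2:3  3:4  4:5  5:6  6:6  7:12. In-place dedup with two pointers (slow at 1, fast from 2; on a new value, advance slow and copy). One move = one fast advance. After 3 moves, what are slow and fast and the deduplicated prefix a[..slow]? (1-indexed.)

slow=4, fast=5, prefix=[2, 3, 4, 5]

(s=1,f=2) a[fast]=3≠a[slow]=2 write a[2]=3 → slow++,fast++
(s=2,f=3) a[fast]=4≠a[slow]=3 write a[3]=4 → slow++,fast++
(s=3,f=4) a[fast]=5≠a[slow]=4 write a[4]=5 → slow++,fast++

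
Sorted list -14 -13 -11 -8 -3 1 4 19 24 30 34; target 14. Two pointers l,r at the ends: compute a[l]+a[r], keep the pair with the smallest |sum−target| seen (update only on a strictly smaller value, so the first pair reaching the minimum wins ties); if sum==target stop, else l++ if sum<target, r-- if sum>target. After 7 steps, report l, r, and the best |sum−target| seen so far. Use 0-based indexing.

l=4, r=7, best |Δ|=1

[0,10] -14+34=20 d=6 * → r--
[0,9] -14+30=16 d=2 * → r--
[0,8] -14+24=10 d=4 → l++
[1,8] -13+24=11 d=3 → l++
[2,8] -11+24=13 d=1 * → l++
[3,8] -8+24=16 d=2 → r--
[3,7] -8+19=11 d=3 → l++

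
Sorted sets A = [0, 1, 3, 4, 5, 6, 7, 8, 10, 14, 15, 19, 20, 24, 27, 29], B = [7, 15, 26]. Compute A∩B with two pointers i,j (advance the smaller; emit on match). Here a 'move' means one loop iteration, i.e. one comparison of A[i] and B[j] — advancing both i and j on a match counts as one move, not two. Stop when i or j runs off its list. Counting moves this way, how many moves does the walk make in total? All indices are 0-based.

15 moves

i=0 j=0: 0<7, i++
i=1 j=0: 1<7, i++
i=2 j=0: 3<7, i++
i=3 j=0: 4<7, i++
i=4 j=0: 5<7, i++
i=5 j=0: 6<7, i++
i=6 j=0: 7==7 emit, i++,j++
i=7 j=1: 8<15, i++
i=8 j=1: 10<15, i++
i=9 j=1: 14<15, i++
i=10 j=1: 15==15 emit, i++,j++
i=11 j=2: 19<26, i++
i=12 j=2: 20<26, i++
i=13 j=2: 24<26, i++
i=14 j=2: 27>26, j++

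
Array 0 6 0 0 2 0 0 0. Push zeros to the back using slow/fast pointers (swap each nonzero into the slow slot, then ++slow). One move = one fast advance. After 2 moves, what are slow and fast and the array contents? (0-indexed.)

slow=0 fast=0: a[fast]=0, fast++
slow=0 fast=1: a[fast]=6≠0 swap→a[0]=6, slow++,fast++

slow=1, fast=2, a=[6, 0, 0, 0, 2, 0, 0, 0]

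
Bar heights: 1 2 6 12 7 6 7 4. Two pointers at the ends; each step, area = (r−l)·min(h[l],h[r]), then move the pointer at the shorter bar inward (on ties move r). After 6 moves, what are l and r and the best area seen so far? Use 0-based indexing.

l=3, r=4, best area=24

[0,7] min(1,4)*7=7 best=7 * → l++
[1,7] min(2,4)*6=12 best=12 * → l++
[2,7] min(6,4)*5=20 best=20 * → r--
[2,6] min(6,7)*4=24 best=24 * → l++
[3,6] min(12,7)*3=21 best=24 → r--
[3,5] min(12,6)*2=12 best=24 → r--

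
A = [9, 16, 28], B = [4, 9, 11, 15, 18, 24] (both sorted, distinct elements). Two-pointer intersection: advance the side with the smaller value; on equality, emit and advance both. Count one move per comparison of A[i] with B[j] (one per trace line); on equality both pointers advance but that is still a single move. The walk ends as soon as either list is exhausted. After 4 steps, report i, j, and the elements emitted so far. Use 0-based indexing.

i=0 j=0: 9>4, j++
i=0 j=1: 9==9 emit, i++,j++
i=1 j=2: 16>11, j++
i=1 j=3: 16>15, j++

i=1, j=4, emitted=[9]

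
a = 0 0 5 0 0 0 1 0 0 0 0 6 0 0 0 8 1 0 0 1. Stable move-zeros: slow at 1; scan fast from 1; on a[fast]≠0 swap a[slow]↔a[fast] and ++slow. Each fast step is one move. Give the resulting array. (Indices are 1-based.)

slow=1 fast=1: a[fast]=0, fast++
slow=1 fast=2: a[fast]=0, fast++
slow=1 fast=3: a[fast]=5≠0 swap→a[1]=5, slow++,fast++
slow=2 fast=4: a[fast]=0, fast++
slow=2 fast=5: a[fast]=0, fast++
slow=2 fast=6: a[fast]=0, fast++
slow=2 fast=7: a[fast]=1≠0 swap→a[2]=1, slow++,fast++
slow=3 fast=8: a[fast]=0, fast++
slow=3 fast=9: a[fast]=0, fast++
slow=3 fast=10: a[fast]=0, fast++
slow=3 fast=11: a[fast]=0, fast++
slow=3 fast=12: a[fast]=6≠0 swap→a[3]=6, slow++,fast++
slow=4 fast=13: a[fast]=0, fast++
slow=4 fast=14: a[fast]=0, fast++
slow=4 fast=15: a[fast]=0, fast++
slow=4 fast=16: a[fast]=8≠0 swap→a[4]=8, slow++,fast++
slow=5 fast=17: a[fast]=1≠0 swap→a[5]=1, slow++,fast++
slow=6 fast=18: a[fast]=0, fast++
slow=6 fast=19: a[fast]=0, fast++
slow=6 fast=20: a[fast]=1≠0 swap→a[6]=1, slow++,fast++

[5, 1, 6, 8, 1, 1, 0, 0, 0, 0, 0, 0, 0, 0, 0, 0, 0, 0, 0, 0]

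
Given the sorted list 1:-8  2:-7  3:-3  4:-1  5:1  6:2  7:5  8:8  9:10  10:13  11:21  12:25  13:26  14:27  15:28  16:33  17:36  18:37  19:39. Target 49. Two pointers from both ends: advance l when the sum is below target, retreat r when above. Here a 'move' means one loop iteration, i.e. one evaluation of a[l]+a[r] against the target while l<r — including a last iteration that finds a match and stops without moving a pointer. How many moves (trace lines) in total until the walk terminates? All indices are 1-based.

l=1 r=19: -8+39=31 <49, l++
l=2 r=19: -7+39=32 <49, l++
l=3 r=19: -3+39=36 <49, l++
l=4 r=19: -1+39=38 <49, l++
l=5 r=19: 1+39=40 <49, l++
l=6 r=19: 2+39=41 <49, l++
l=7 r=19: 5+39=44 <49, l++
l=8 r=19: 8+39=47 <49, l++
l=9 r=19: 10+39=49, found

9 moves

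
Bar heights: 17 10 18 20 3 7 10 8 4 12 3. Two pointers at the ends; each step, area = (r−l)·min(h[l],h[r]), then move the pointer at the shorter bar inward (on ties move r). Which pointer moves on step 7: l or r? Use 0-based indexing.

r

[0,10] min(17,3)*10=30 best=30 * → r--
[0,9] min(17,12)*9=108 best=108 * → r--
[0,8] min(17,4)*8=32 best=108 → r--
[0,7] min(17,8)*7=56 best=108 → r--
[0,6] min(17,10)*6=60 best=108 → r--
[0,5] min(17,7)*5=35 best=108 → r--
[0,4] min(17,3)*4=12 best=108 → r--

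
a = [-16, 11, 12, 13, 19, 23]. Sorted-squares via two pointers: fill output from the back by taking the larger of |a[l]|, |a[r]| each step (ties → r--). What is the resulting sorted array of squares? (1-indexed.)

[121, 144, 169, 256, 361, 529]

[1,6] |-16|<=|23| out[6]=529 → r--
[1,5] |-16|<=|19| out[5]=361 → r--
[1,4] |-16|>|13| out[4]=256 → l++
[2,4] |11|<=|13| out[3]=169 → r--
[2,3] |11|<=|12| out[2]=144 → r--
[2,2] |11|<=|11| out[1]=121 → r--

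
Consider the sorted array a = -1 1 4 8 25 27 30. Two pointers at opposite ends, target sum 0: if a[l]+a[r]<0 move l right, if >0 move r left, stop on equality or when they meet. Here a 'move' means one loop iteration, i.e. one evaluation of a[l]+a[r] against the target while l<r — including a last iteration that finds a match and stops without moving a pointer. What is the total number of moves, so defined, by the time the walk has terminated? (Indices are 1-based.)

6 moves

l=1 r=7: -1+30=29 >0, r--
l=1 r=6: -1+27=26 >0, r--
l=1 r=5: -1+25=24 >0, r--
l=1 r=4: -1+8=7 >0, r--
l=1 r=3: -1+4=3 >0, r--
l=1 r=2: -1+1=0, found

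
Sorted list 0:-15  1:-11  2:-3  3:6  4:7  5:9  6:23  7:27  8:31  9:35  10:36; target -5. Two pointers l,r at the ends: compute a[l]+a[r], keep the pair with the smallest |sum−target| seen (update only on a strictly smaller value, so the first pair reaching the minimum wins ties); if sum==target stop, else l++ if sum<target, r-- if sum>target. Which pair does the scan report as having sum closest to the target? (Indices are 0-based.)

l=0 r=10: -15+36=21 d=26 *, r--
l=0 r=9: -15+35=20 d=25 *, r--
l=0 r=8: -15+31=16 d=21 *, r--
l=0 r=7: -15+27=12 d=17 *, r--
l=0 r=6: -15+23=8 d=13 *, r--
l=0 r=5: -15+9=-6 d=1 *, l++
l=1 r=5: -11+9=-2 d=3, r--
l=1 r=4: -11+7=-4 d=1, r--
l=1 r=3: -11+6=-5 d=0 *, stop

pair (-11, 6) with sum -5 (|Δ|=0)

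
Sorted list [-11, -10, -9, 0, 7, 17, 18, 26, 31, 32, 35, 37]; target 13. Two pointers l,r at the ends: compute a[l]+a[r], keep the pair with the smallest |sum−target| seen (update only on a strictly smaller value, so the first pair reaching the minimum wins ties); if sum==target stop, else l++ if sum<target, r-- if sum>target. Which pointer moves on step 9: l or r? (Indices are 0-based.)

[0,11] -11+37=26 d=13 * → r--
[0,10] -11+35=24 d=11 * → r--
[0,9] -11+32=21 d=8 * → r--
[0,8] -11+31=20 d=7 * → r--
[0,7] -11+26=15 d=2 * → r--
[0,6] -11+18=7 d=6 → l++
[1,6] -10+18=8 d=5 → l++
[2,6] -9+18=9 d=4 → l++
[3,6] 0+18=18 d=5 → r--

r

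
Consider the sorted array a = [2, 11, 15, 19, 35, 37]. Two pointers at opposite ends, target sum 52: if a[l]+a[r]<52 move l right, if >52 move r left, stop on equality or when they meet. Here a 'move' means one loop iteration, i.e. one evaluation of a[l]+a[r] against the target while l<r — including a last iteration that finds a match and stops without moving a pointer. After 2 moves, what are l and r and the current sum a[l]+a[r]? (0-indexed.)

l=2, r=5, sum=52

[0,5] 2+37=39 <52 → l++
[1,5] 11+37=48 <52 → l++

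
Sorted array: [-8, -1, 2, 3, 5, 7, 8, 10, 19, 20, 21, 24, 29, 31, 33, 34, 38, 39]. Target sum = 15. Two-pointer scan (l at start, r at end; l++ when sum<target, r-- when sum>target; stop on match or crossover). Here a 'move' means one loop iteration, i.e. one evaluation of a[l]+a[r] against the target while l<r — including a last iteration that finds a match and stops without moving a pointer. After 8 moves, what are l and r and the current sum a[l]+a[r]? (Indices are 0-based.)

l=0 r=17: -8+39=31 >15, r--
l=0 r=16: -8+38=30 >15, r--
l=0 r=15: -8+34=26 >15, r--
l=0 r=14: -8+33=25 >15, r--
l=0 r=13: -8+31=23 >15, r--
l=0 r=12: -8+29=21 >15, r--
l=0 r=11: -8+24=16 >15, r--
l=0 r=10: -8+21=13 <15, l++

l=1, r=10, sum=20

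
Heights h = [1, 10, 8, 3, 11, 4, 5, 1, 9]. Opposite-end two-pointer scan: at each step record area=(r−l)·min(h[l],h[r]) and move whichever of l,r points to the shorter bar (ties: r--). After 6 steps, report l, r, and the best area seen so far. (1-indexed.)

l=3, r=5, best area=63

[1,9] min(1,9)*8=8 best=8 * → l++
[2,9] min(10,9)*7=63 best=63 * → r--
[2,8] min(10,1)*6=6 best=63 → r--
[2,7] min(10,5)*5=25 best=63 → r--
[2,6] min(10,4)*4=16 best=63 → r--
[2,5] min(10,11)*3=30 best=63 → l++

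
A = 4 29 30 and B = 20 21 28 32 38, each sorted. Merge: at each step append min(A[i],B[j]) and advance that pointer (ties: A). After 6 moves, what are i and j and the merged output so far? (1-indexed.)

i=1 j=1: A[i]=4<=B[j]=20 take 4, i++
i=2 j=1: A[i]=29>B[j]=20 take 20, j++
i=2 j=2: A[i]=29>B[j]=21 take 21, j++
i=2 j=3: A[i]=29>B[j]=28 take 28, j++
i=2 j=4: A[i]=29<=B[j]=32 take 29, i++
i=3 j=4: A[i]=30<=B[j]=32 take 30, i++

i=4, j=4, merged so far=[4, 20, 21, 28, 29, 30]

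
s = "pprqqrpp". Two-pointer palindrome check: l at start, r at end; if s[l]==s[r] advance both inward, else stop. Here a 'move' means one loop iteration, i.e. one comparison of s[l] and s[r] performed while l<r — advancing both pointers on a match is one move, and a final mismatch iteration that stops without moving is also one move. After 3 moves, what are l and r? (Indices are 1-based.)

l=4, r=5

[1,8] 'p'=='p' → l++,r--
[2,7] 'p'=='p' → l++,r--
[3,6] 'r'=='r' → l++,r--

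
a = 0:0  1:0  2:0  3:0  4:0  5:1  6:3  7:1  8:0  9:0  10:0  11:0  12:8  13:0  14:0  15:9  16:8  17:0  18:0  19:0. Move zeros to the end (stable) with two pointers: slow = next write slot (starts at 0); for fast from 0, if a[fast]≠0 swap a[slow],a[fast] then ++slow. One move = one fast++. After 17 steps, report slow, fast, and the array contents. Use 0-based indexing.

slow=6, fast=17, a=[1, 3, 1, 8, 9, 8, 0, 0, 0, 0, 0, 0, 0, 0, 0, 0, 0, 0, 0, 0]

(s=0,f=0) a[fast]=0 → fast++
(s=0,f=1) a[fast]=0 → fast++
(s=0,f=2) a[fast]=0 → fast++
(s=0,f=3) a[fast]=0 → fast++
(s=0,f=4) a[fast]=0 → fast++
(s=0,f=5) a[fast]=1≠0 swap→a[0]=1 → slow++,fast++
(s=1,f=6) a[fast]=3≠0 swap→a[1]=3 → slow++,fast++
(s=2,f=7) a[fast]=1≠0 swap→a[2]=1 → slow++,fast++
(s=3,f=8) a[fast]=0 → fast++
(s=3,f=9) a[fast]=0 → fast++
(s=3,f=10) a[fast]=0 → fast++
(s=3,f=11) a[fast]=0 → fast++
(s=3,f=12) a[fast]=8≠0 swap→a[3]=8 → slow++,fast++
(s=4,f=13) a[fast]=0 → fast++
(s=4,f=14) a[fast]=0 → fast++
(s=4,f=15) a[fast]=9≠0 swap→a[4]=9 → slow++,fast++
(s=5,f=16) a[fast]=8≠0 swap→a[5]=8 → slow++,fast++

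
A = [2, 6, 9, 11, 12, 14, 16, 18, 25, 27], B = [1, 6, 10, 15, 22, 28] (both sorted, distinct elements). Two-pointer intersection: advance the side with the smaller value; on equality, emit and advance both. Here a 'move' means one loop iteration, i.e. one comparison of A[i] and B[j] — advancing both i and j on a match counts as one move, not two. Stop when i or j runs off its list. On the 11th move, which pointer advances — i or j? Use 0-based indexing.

i=0 j=0: 2>1, j++
i=0 j=1: 2<6, i++
i=1 j=1: 6==6 emit, i++,j++
i=2 j=2: 9<10, i++
i=3 j=2: 11>10, j++
i=3 j=3: 11<15, i++
i=4 j=3: 12<15, i++
i=5 j=3: 14<15, i++
i=6 j=3: 16>15, j++
i=6 j=4: 16<22, i++
i=7 j=4: 18<22, i++

i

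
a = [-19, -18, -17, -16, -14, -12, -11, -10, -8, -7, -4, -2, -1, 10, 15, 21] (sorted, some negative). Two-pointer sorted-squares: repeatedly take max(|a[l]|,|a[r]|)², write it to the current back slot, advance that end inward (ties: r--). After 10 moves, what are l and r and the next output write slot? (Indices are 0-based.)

l=0 r=15: |-19|<=|21| out[15]=441, r--
l=0 r=14: |-19|>|15| out[14]=361, l++
l=1 r=14: |-18|>|15| out[13]=324, l++
l=2 r=14: |-17|>|15| out[12]=289, l++
l=3 r=14: |-16|>|15| out[11]=256, l++
l=4 r=14: |-14|<=|15| out[10]=225, r--
l=4 r=13: |-14|>|10| out[9]=196, l++
l=5 r=13: |-12|>|10| out[8]=144, l++
l=6 r=13: |-11|>|10| out[7]=121, l++
l=7 r=13: |-10|<=|10| out[6]=100, r--

l=7, r=12, next write slot=5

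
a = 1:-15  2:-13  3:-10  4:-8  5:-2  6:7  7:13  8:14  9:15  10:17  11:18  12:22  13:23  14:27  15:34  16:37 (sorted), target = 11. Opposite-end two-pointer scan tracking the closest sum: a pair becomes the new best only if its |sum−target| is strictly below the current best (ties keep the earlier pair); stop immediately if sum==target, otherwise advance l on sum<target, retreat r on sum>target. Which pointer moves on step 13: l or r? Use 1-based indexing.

[1,16] -15+37=22 d=11 * → r--
[1,15] -15+34=19 d=8 * → r--
[1,14] -15+27=12 d=1 * → r--
[1,13] -15+23=8 d=3 → l++
[2,13] -13+23=10 d=1 → l++
[3,13] -10+23=13 d=2 → r--
[3,12] -10+22=12 d=1 → r--
[3,11] -10+18=8 d=3 → l++
[4,11] -8+18=10 d=1 → l++
[5,11] -2+18=16 d=5 → r--
[5,10] -2+17=15 d=4 → r--
[5,9] -2+15=13 d=2 → r--
[5,8] -2+14=12 d=1 → r--

r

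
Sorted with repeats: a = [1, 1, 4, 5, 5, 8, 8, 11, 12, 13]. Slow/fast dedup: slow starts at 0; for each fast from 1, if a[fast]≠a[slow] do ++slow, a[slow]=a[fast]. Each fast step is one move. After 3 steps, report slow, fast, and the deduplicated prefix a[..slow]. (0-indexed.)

(s=0,f=1) a[fast]=1=a[slow] dup → fast++
(s=0,f=2) a[fast]=4≠a[slow]=1 write a[1]=4 → slow++,fast++
(s=1,f=3) a[fast]=5≠a[slow]=4 write a[2]=5 → slow++,fast++

slow=2, fast=4, prefix=[1, 4, 5]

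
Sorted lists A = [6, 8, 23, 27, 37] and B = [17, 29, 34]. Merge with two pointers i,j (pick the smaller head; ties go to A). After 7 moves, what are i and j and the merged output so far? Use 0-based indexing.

i=4, j=3, merged so far=[6, 8, 17, 23, 27, 29, 34]

i=0 j=0: A[i]=6<=B[j]=17 take 6, i++
i=1 j=0: A[i]=8<=B[j]=17 take 8, i++
i=2 j=0: A[i]=23>B[j]=17 take 17, j++
i=2 j=1: A[i]=23<=B[j]=29 take 23, i++
i=3 j=1: A[i]=27<=B[j]=29 take 27, i++
i=4 j=1: A[i]=37>B[j]=29 take 29, j++
i=4 j=2: A[i]=37>B[j]=34 take 34, j++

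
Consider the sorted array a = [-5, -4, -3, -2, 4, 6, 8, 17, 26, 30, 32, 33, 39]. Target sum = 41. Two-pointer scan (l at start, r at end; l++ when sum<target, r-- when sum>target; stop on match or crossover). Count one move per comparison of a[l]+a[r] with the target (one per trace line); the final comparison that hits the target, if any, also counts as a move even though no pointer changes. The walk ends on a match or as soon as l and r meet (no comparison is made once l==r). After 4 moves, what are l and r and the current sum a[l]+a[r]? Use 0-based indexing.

l=4, r=12, sum=43

l=0 r=12: -5+39=34 <41, l++
l=1 r=12: -4+39=35 <41, l++
l=2 r=12: -3+39=36 <41, l++
l=3 r=12: -2+39=37 <41, l++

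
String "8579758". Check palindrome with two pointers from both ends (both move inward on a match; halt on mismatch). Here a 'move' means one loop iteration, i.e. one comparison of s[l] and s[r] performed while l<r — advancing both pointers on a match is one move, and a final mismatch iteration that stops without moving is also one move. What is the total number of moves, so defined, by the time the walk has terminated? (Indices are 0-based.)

l=0 r=6: '8'=='8', l++,r--
l=1 r=5: '5'=='5', l++,r--
l=2 r=4: '7'=='7', l++,r--

3 moves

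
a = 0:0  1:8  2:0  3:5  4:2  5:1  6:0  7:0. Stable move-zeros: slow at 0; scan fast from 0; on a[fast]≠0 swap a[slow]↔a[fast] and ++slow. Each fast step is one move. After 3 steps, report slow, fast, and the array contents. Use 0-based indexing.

slow=1, fast=3, a=[8, 0, 0, 5, 2, 1, 0, 0]

(s=0,f=0) a[fast]=0 → fast++
(s=0,f=1) a[fast]=8≠0 swap→a[0]=8 → slow++,fast++
(s=1,f=2) a[fast]=0 → fast++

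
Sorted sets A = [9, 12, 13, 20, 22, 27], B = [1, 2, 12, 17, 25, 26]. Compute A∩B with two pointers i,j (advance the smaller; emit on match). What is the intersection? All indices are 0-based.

i=0 j=0: 9>1, j++
i=0 j=1: 9>2, j++
i=0 j=2: 9<12, i++
i=1 j=2: 12==12 emit, i++,j++
i=2 j=3: 13<17, i++
i=3 j=3: 20>17, j++
i=3 j=4: 20<25, i++
i=4 j=4: 22<25, i++
i=5 j=4: 27>25, j++
i=5 j=5: 27>26, j++

intersection = [12]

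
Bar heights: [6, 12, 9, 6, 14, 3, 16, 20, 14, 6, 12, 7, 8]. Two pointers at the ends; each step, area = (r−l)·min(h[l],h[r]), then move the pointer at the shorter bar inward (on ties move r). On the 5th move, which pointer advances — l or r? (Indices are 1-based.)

r

[1,13] min(6,8)*12=72 best=72 * → l++
[2,13] min(12,8)*11=88 best=88 * → r--
[2,12] min(12,7)*10=70 best=88 → r--
[2,11] min(12,12)*9=108 best=108 * → r--
[2,10] min(12,6)*8=48 best=108 → r--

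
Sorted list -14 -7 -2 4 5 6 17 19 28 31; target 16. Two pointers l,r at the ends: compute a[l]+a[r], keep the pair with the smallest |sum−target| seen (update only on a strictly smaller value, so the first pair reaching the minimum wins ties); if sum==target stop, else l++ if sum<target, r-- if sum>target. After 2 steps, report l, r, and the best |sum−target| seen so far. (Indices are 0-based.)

l=1, r=8, best |Δ|=1

[0,9] -14+31=17 d=1 * → r--
[0,8] -14+28=14 d=2 → l++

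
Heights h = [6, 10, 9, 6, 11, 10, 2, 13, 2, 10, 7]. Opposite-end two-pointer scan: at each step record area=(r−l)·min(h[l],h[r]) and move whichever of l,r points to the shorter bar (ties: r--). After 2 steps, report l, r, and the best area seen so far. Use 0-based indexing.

l=0 r=10: min(6,7)*10=60 best=60 *, l++
l=1 r=10: min(10,7)*9=63 best=63 *, r--

l=1, r=9, best area=63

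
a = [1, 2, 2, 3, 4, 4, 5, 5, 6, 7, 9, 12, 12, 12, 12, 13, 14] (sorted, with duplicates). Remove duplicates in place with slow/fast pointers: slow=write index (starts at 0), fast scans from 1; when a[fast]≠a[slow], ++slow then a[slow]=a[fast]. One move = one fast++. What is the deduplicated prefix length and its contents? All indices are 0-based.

(s=0,f=1) a[fast]=2≠a[slow]=1 write a[1]=2 → slow++,fast++
(s=1,f=2) a[fast]=2=a[slow] dup → fast++
(s=1,f=3) a[fast]=3≠a[slow]=2 write a[2]=3 → slow++,fast++
(s=2,f=4) a[fast]=4≠a[slow]=3 write a[3]=4 → slow++,fast++
(s=3,f=5) a[fast]=4=a[slow] dup → fast++
(s=3,f=6) a[fast]=5≠a[slow]=4 write a[4]=5 → slow++,fast++
(s=4,f=7) a[fast]=5=a[slow] dup → fast++
(s=4,f=8) a[fast]=6≠a[slow]=5 write a[5]=6 → slow++,fast++
(s=5,f=9) a[fast]=7≠a[slow]=6 write a[6]=7 → slow++,fast++
(s=6,f=10) a[fast]=9≠a[slow]=7 write a[7]=9 → slow++,fast++
(s=7,f=11) a[fast]=12≠a[slow]=9 write a[8]=12 → slow++,fast++
(s=8,f=12) a[fast]=12=a[slow] dup → fast++
(s=8,f=13) a[fast]=12=a[slow] dup → fast++
(s=8,f=14) a[fast]=12=a[slow] dup → fast++
(s=8,f=15) a[fast]=13≠a[slow]=12 write a[9]=13 → slow++,fast++
(s=9,f=16) a[fast]=14≠a[slow]=13 write a[10]=14 → slow++,fast++

length 11; prefix = [1, 2, 3, 4, 5, 6, 7, 9, 12, 13, 14]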